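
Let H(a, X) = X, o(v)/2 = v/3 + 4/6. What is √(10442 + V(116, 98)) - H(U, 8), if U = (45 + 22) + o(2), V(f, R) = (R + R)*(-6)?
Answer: -8 + √9266 ≈ 88.260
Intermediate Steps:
V(f, R) = -12*R (V(f, R) = (2*R)*(-6) = -12*R)
o(v) = 4/3 + 2*v/3 (o(v) = 2*(v/3 + 4/6) = 2*(v*(⅓) + 4*(⅙)) = 2*(v/3 + ⅔) = 2*(⅔ + v/3) = 4/3 + 2*v/3)
U = 209/3 (U = (45 + 22) + (4/3 + (⅔)*2) = 67 + (4/3 + 4/3) = 67 + 8/3 = 209/3 ≈ 69.667)
√(10442 + V(116, 98)) - H(U, 8) = √(10442 - 12*98) - 1*8 = √(10442 - 1176) - 8 = √9266 - 8 = -8 + √9266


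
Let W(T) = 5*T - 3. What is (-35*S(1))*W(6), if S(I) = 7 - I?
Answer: -5670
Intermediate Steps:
W(T) = -3 + 5*T
(-35*S(1))*W(6) = (-35*(7 - 1*1))*(-3 + 5*6) = (-35*(7 - 1))*(-3 + 30) = -35*6*27 = -210*27 = -5670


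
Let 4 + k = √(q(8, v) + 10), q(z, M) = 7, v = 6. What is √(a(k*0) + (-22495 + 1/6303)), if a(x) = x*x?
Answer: 8*I*√13963704018/6303 ≈ 149.98*I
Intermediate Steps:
k = -4 + √17 (k = -4 + √(7 + 10) = -4 + √17 ≈ 0.12311)
a(x) = x²
√(a(k*0) + (-22495 + 1/6303)) = √(((-4 + √17)*0)² + (-22495 + 1/6303)) = √(0² + (-22495 + 1/6303)) = √(0 - 141785984/6303) = √(-141785984/6303) = 8*I*√13963704018/6303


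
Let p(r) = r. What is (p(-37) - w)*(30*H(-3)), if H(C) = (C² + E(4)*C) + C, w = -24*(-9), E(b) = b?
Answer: 45540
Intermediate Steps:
w = 216
H(C) = C² + 5*C (H(C) = (C² + 4*C) + C = C² + 5*C)
(p(-37) - w)*(30*H(-3)) = (-37 - 1*216)*(30*(-3*(5 - 3))) = (-37 - 216)*(30*(-3*2)) = -7590*(-6) = -253*(-180) = 45540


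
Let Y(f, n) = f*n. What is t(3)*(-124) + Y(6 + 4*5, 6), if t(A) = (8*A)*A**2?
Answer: -26628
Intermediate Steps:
t(A) = 8*A**3
t(3)*(-124) + Y(6 + 4*5, 6) = (8*3**3)*(-124) + (6 + 4*5)*6 = (8*27)*(-124) + (6 + 20)*6 = 216*(-124) + 26*6 = -26784 + 156 = -26628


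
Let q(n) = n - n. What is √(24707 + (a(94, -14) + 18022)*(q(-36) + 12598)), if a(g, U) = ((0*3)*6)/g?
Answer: √227065863 ≈ 15069.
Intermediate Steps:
q(n) = 0
a(g, U) = 0 (a(g, U) = (0*6)/g = 0/g = 0)
√(24707 + (a(94, -14) + 18022)*(q(-36) + 12598)) = √(24707 + (0 + 18022)*(0 + 12598)) = √(24707 + 18022*12598) = √(24707 + 227041156) = √227065863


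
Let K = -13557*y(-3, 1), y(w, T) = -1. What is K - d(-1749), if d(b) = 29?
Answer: 13528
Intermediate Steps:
K = 13557 (K = -13557*(-1) = 13557)
K - d(-1749) = 13557 - 1*29 = 13557 - 29 = 13528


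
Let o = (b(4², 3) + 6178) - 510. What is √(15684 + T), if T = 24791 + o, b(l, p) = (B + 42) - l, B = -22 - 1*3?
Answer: 8*√721 ≈ 214.81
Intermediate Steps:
B = -25 (B = -22 - 3 = -25)
b(l, p) = 17 - l (b(l, p) = (-25 + 42) - l = 17 - l)
o = 5669 (o = ((17 - 1*4²) + 6178) - 510 = ((17 - 1*16) + 6178) - 510 = ((17 - 16) + 6178) - 510 = (1 + 6178) - 510 = 6179 - 510 = 5669)
T = 30460 (T = 24791 + 5669 = 30460)
√(15684 + T) = √(15684 + 30460) = √46144 = 8*√721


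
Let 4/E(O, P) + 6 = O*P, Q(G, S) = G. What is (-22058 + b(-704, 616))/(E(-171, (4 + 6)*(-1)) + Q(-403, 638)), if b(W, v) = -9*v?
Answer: 11758452/171677 ≈ 68.492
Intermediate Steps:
E(O, P) = 4/(-6 + O*P)
(-22058 + b(-704, 616))/(E(-171, (4 + 6)*(-1)) + Q(-403, 638)) = (-22058 - 9*616)/(4/(-6 - 171*(4 + 6)*(-1)) - 403) = (-22058 - 5544)/(4/(-6 - 1710*(-1)) - 403) = -27602/(4/(-6 - 171*(-10)) - 403) = -27602/(4/(-6 + 1710) - 403) = -27602/(4/1704 - 403) = -27602/(4*(1/1704) - 403) = -27602/(1/426 - 403) = -27602/(-171677/426) = -27602*(-426/171677) = 11758452/171677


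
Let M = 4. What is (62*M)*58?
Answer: 14384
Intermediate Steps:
(62*M)*58 = (62*4)*58 = 248*58 = 14384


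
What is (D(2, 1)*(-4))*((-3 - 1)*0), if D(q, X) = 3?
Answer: 0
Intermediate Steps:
(D(2, 1)*(-4))*((-3 - 1)*0) = (3*(-4))*((-3 - 1)*0) = -(-48)*0 = -12*0 = 0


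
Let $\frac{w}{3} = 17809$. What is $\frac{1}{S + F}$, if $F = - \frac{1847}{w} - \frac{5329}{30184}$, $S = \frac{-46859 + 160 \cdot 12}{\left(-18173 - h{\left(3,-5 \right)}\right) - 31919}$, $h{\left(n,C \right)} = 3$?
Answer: $\frac{7344111750360}{5037726728537} \approx 1.4578$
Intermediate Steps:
$w = 53427$ ($w = 3 \cdot 17809 = 53427$)
$S = \frac{44939}{50095}$ ($S = \frac{-46859 + 160 \cdot 12}{\left(-18173 - 3\right) - 31919} = \frac{-46859 + 1920}{\left(-18173 - 3\right) - 31919} = - \frac{44939}{-18176 - 31919} = - \frac{44939}{-50095} = \left(-44939\right) \left(- \frac{1}{50095}\right) = \frac{44939}{50095} \approx 0.89708$)
$F = - \frac{30951121}{146603688}$ ($F = - \frac{1847}{53427} - \frac{5329}{30184} = - \frac{30951121}{146603688} \approx -0.21112$)
$\frac{1}{S + F} = \frac{1}{\frac{44939}{50095} - \frac{30951121}{146603688}} = \frac{1}{\frac{5037726728537}{7344111750360}} = \frac{7344111750360}{5037726728537}$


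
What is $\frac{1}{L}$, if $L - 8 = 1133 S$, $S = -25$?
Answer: $- \frac{1}{28317} \approx -3.5314 \cdot 10^{-5}$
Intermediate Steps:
$L = -28317$ ($L = 8 + 1133 \left(-25\right) = 8 - 28325 = -28317$)
$\frac{1}{L} = \frac{1}{-28317} = - \frac{1}{28317}$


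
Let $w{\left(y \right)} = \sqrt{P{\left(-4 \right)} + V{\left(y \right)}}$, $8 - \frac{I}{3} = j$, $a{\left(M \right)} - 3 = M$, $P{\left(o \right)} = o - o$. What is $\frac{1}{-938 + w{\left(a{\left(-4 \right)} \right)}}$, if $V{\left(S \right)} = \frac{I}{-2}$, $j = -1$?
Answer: $- \frac{1876}{1759715} - \frac{3 i \sqrt{6}}{1759715} \approx -0.0010661 - 4.1759 \cdot 10^{-6} i$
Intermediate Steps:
$P{\left(o \right)} = 0$
$a{\left(M \right)} = 3 + M$
$I = 27$ ($I = 24 - -3 = 24 + 3 = 27$)
$V{\left(S \right)} = - \frac{27}{2}$ ($V{\left(S \right)} = \frac{27}{-2} = 27 \left(- \frac{1}{2}\right) = - \frac{27}{2}$)
$w{\left(y \right)} = \frac{3 i \sqrt{6}}{2}$ ($w{\left(y \right)} = \sqrt{0 - \frac{27}{2}} = \sqrt{- \frac{27}{2}} = \frac{3 i \sqrt{6}}{2}$)
$\frac{1}{-938 + w{\left(a{\left(-4 \right)} \right)}} = \frac{1}{-938 + \frac{3 i \sqrt{6}}{2}}$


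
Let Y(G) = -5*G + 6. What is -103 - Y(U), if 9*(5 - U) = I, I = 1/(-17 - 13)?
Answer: -4535/54 ≈ -83.981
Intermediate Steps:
I = -1/30 (I = 1/(-30) = -1/30 ≈ -0.033333)
U = 1351/270 (U = 5 - ⅑*(-1/30) = 5 + 1/270 = 1351/270 ≈ 5.0037)
Y(G) = 6 - 5*G
-103 - Y(U) = -103 - (6 - 5*1351/270) = -103 - (6 - 1351/54) = -103 - 1*(-1027/54) = -103 + 1027/54 = -4535/54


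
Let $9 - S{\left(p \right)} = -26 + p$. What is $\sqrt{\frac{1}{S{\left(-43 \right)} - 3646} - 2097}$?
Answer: $\frac{i \sqrt{1668507631}}{892} \approx 45.793 i$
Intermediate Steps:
$S{\left(p \right)} = 35 - p$ ($S{\left(p \right)} = 9 - \left(-26 + p\right) = 35 - p$)
$\sqrt{\frac{1}{S{\left(-43 \right)} - 3646} - 2097} = \sqrt{\frac{1}{\left(35 - -43\right) - 3646} - 2097} = \sqrt{\frac{1}{\left(35 + 43\right) - 3646} - 2097} = \sqrt{\frac{1}{78 - 3646} - 2097} = \sqrt{\frac{1}{-3568} - 2097} = \sqrt{- \frac{1}{3568} - 2097} = \sqrt{- \frac{7482097}{3568}} = \frac{i \sqrt{1668507631}}{892}$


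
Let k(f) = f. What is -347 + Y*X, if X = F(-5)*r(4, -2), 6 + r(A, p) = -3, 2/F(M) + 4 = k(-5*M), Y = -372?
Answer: -197/7 ≈ -28.143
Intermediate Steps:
F(M) = 2/(-4 - 5*M)
r(A, p) = -9 (r(A, p) = -6 - 3 = -9)
X = -6/7 (X = -2/(4 + 5*(-5))*(-9) = -2/(4 - 25)*(-9) = -2/(-21)*(-9) = -2*(-1/21)*(-9) = (2/21)*(-9) = -6/7 ≈ -0.85714)
-347 + Y*X = -347 - 372*(-6/7) = -347 + 2232/7 = -197/7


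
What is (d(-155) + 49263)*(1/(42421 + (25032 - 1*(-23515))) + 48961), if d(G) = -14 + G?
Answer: 109329496660203/45484 ≈ 2.4037e+9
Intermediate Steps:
(d(-155) + 49263)*(1/(42421 + (25032 - 1*(-23515))) + 48961) = ((-14 - 155) + 49263)*(1/(42421 + (25032 - 1*(-23515))) + 48961) = (-169 + 49263)*(1/(42421 + (25032 + 23515)) + 48961) = 49094*(1/(42421 + 48547) + 48961) = 49094*(1/90968 + 48961) = 49094*(4453884249/90968) = 109329496660203/45484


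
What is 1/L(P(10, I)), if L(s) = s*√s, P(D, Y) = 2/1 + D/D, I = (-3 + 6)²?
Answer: √3/9 ≈ 0.19245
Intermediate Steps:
I = 9 (I = 3² = 9)
P(D, Y) = 3 (P(D, Y) = 2*1 + 1 = 2 + 1 = 3)
L(s) = s^(3/2)
1/L(P(10, I)) = 1/(3^(3/2)) = 1/(3*√3) = √3/9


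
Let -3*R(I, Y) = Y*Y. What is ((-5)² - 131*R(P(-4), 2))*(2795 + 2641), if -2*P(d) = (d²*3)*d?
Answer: 1085388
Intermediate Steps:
P(d) = -3*d³/2 (P(d) = -d²*3*d/2 = -3*d²*d/2 = -3*d³/2)
R(I, Y) = -Y²/3 (R(I, Y) = -Y*Y/3 = -Y²/3)
((-5)² - 131*R(P(-4), 2))*(2795 + 2641) = ((-5)² - (-131)*2²/3)*(2795 + 2641) = (25 - (-131)*4/3)*5436 = (25 - 131*(-4/3))*5436 = (25 + 524/3)*5436 = (599/3)*5436 = 1085388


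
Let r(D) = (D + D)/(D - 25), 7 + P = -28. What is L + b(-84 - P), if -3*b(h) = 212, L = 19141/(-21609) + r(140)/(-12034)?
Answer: -213977586259/2990491119 ≈ -71.553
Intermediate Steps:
P = -35 (P = -7 - 28 = -35)
r(D) = 2*D/(-25 + D) (r(D) = (2*D)/(-25 + D) = 2*D/(-25 + D))
L = -2649547183/2990491119 (L = 19141/(-21609) + (2*140/(-25 + 140))/(-12034) = 19141*(-1/21609) + (2*140/115)*(-1/12034) = -19141/21609 + (2*140*(1/115))*(-1/12034) = -19141/21609 + (56/23)*(-1/12034) = -19141/21609 - 28/138391 = -2649547183/2990491119 ≈ -0.88599)
b(h) = -212/3 (b(h) = -⅓*212 = -212/3)
L + b(-84 - P) = -2649547183/2990491119 - 212/3 = -213977586259/2990491119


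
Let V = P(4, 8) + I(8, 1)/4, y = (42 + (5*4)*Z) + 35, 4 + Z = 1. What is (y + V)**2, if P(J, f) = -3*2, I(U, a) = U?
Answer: 169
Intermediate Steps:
Z = -3 (Z = -4 + 1 = -3)
P(J, f) = -6
y = 17 (y = (42 + (5*4)*(-3)) + 35 = (42 + 20*(-3)) + 35 = (42 - 60) + 35 = -18 + 35 = 17)
V = -4 (V = -6 + 8/4 = -6 + 8*(1/4) = -6 + 2 = -4)
(y + V)**2 = (17 - 4)**2 = 13**2 = 169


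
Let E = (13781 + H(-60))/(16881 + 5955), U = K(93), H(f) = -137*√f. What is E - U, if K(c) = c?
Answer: -2109967/22836 - 137*I*√15/11418 ≈ -92.396 - 0.04647*I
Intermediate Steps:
U = 93
E = 13781/22836 - 137*I*√15/11418 (E = (13781 - 274*I*√15)/(16881 + 5955) = (13781 - 274*I*√15)/22836 = (13781 - 274*I*√15)*(1/22836) = 13781/22836 - 137*I*√15/11418 ≈ 0.60348 - 0.04647*I)
E - U = (13781/22836 - 137*I*√15/11418) - 1*93 = (13781/22836 - 137*I*√15/11418) - 93 = -2109967/22836 - 137*I*√15/11418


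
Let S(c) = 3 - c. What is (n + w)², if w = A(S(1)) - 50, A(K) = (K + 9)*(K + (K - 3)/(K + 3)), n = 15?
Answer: 5776/25 ≈ 231.04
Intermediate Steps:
A(K) = (9 + K)*(K + (-3 + K)/(3 + K))
w = -151/5 (w = (-27 + (3 - 1*1)³ + 13*(3 - 1*1)² + 33*(3 - 1*1))/(3 + (3 - 1*1)) - 50 = (-27 + (3 - 1)³ + 13*(3 - 1)² + 33*(3 - 1))/(3 + (3 - 1)) - 50 = (-27 + 2³ + 13*2² + 33*2)/(3 + 2) - 50 = (-27 + 8 + 13*4 + 66)/5 - 50 = (-27 + 8 + 52 + 66)/5 - 50 = (⅕)*99 - 50 = 99/5 - 50 = -151/5 ≈ -30.200)
(n + w)² = (15 - 151/5)² = (-76/5)² = 5776/25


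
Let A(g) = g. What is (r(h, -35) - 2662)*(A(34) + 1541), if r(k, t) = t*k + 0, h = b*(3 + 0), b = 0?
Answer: -4192650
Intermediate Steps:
h = 0 (h = 0*(3 + 0) = 0*3 = 0)
r(k, t) = k*t (r(k, t) = k*t + 0 = k*t)
(r(h, -35) - 2662)*(A(34) + 1541) = (0*(-35) - 2662)*(34 + 1541) = (0 - 2662)*1575 = -2662*1575 = -4192650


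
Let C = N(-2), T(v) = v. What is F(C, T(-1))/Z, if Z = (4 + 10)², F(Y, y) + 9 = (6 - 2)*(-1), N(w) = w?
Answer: -13/196 ≈ -0.066326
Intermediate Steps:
C = -2
F(Y, y) = -13 (F(Y, y) = -9 + (6 - 2)*(-1) = -9 + 4*(-1) = -9 - 4 = -13)
Z = 196 (Z = 14² = 196)
F(C, T(-1))/Z = -13/196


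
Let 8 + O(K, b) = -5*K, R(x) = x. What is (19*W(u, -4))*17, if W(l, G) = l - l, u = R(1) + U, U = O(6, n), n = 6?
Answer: 0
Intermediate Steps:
O(K, b) = -8 - 5*K
U = -38 (U = -8 - 5*6 = -8 - 30 = -38)
u = -37 (u = 1 - 38 = -37)
W(l, G) = 0
(19*W(u, -4))*17 = (19*0)*17 = 0*17 = 0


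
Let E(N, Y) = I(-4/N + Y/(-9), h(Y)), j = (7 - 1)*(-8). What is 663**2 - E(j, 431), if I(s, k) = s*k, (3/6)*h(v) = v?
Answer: 8653993/18 ≈ 4.8078e+5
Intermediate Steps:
h(v) = 2*v
j = -48 (j = 6*(-8) = -48)
I(s, k) = k*s
E(N, Y) = 2*Y*(-4/N - Y/9) (E(N, Y) = (2*Y)*(-4/N + Y/(-9)) = (2*Y)*(-4/N + Y*(-1/9)) = (2*Y)*(-4/N - Y/9) = 2*Y*(-4/N - Y/9))
663**2 - E(j, 431) = 663**2 - (-2)*431*(36 - 48*431)/(9*(-48)) = 439569 - (-2)*431*(-1)*(36 - 20688)/(9*48) = 439569 - (-2)*431*(-1)*(-20652)/(9*48) = 439569 - 1*(-741751/18) = 439569 + 741751/18 = 8653993/18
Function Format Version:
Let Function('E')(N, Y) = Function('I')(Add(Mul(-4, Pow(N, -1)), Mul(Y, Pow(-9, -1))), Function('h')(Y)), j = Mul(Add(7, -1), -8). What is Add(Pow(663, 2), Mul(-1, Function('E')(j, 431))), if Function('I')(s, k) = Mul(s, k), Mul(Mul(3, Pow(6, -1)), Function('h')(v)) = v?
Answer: Rational(8653993, 18) ≈ 4.8078e+5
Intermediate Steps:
Function('h')(v) = Mul(2, v)
j = -48 (j = Mul(6, -8) = -48)
Function('I')(s, k) = Mul(k, s)
Function('E')(N, Y) = Mul(2, Y, Add(Mul(-4, Pow(N, -1)), Mul(Rational(-1, 9), Y))) (Function('E')(N, Y) = Mul(Mul(2, Y), Add(Mul(-4, Pow(N, -1)), Mul(Y, Pow(-9, -1)))) = Mul(Mul(2, Y), Add(Mul(-4, Pow(N, -1)), Mul(Y, Rational(-1, 9)))) = Mul(Mul(2, Y), Add(Mul(-4, Pow(N, -1)), Mul(Rational(-1, 9), Y))) = Mul(2, Y, Add(Mul(-4, Pow(N, -1)), Mul(Rational(-1, 9), Y))))
Add(Pow(663, 2), Mul(-1, Function('E')(j, 431))) = Add(Pow(663, 2), Mul(-1, Mul(Rational(-2, 9), 431, Pow(-48, -1), Add(36, Mul(-48, 431))))) = Add(439569, Mul(-1, Mul(Rational(-2, 9), 431, Rational(-1, 48), Add(36, -20688)))) = Add(439569, Mul(-1, Mul(Rational(-2, 9), 431, Rational(-1, 48), -20652))) = Add(439569, Mul(-1, Rational(-741751, 18))) = Add(439569, Rational(741751, 18)) = Rational(8653993, 18)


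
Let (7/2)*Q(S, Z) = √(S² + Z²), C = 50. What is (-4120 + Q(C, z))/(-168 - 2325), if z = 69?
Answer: 4120/2493 - 2*√7261/17451 ≈ 1.6429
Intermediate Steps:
Q(S, Z) = 2*√(S² + Z²)/7
(-4120 + Q(C, z))/(-168 - 2325) = (-4120 + 2*√(50² + 69²)/7)/(-168 - 2325) = (-4120 + 2*√(2500 + 4761)/7)/(-2493) = (-4120 + 2*√7261/7)*(-1/2493) = 4120/2493 - 2*√7261/17451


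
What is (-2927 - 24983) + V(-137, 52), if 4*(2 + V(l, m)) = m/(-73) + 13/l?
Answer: -1116599721/40004 ≈ -27912.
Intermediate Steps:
V(l, m) = -2 - m/292 + 13/(4*l) (V(l, m) = -2 + (m/(-73) + 13/l)/4 = -2 + (m*(-1/73) + 13/l)/4 = -2 + (-m/73 + 13/l)/4 = -2 + (13/l - m/73)/4 = -2 + (-m/292 + 13/(4*l)) = -2 - m/292 + 13/(4*l))
(-2927 - 24983) + V(-137, 52) = (-2927 - 24983) + (1/292)*(949 - 1*(-137)*(584 + 52))/(-137) = -27910 + (1/292)*(-1/137)*(949 - 1*(-137)*636) = -27910 + (1/292)*(-1/137)*(949 + 87132) = -27910 + (1/292)*(-1/137)*88081 = -27910 - 88081/40004 = -1116599721/40004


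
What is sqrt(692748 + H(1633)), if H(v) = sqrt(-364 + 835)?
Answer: sqrt(692748 + sqrt(471)) ≈ 832.33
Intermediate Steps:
H(v) = sqrt(471)
sqrt(692748 + H(1633)) = sqrt(692748 + sqrt(471))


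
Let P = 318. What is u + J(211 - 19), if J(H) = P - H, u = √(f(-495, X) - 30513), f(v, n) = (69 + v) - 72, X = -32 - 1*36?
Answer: 126 + I*√31011 ≈ 126.0 + 176.1*I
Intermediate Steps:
X = -68 (X = -32 - 36 = -68)
f(v, n) = -3 + v
u = I*√31011 (u = √((-3 - 495) - 30513) = √(-498 - 30513) = √(-31011) = I*√31011 ≈ 176.1*I)
J(H) = 318 - H
u + J(211 - 19) = I*√31011 + (318 - (211 - 19)) = I*√31011 + (318 - 1*192) = I*√31011 + (318 - 192) = I*√31011 + 126 = 126 + I*√31011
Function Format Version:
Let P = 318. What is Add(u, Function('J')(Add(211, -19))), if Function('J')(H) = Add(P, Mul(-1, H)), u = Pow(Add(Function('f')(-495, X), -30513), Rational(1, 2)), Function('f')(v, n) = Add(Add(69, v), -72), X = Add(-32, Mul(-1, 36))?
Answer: Add(126, Mul(I, Pow(31011, Rational(1, 2)))) ≈ Add(126.00, Mul(176.10, I))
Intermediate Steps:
X = -68 (X = Add(-32, -36) = -68)
Function('f')(v, n) = Add(-3, v)
u = Mul(I, Pow(31011, Rational(1, 2))) (u = Pow(Add(Add(-3, -495), -30513), Rational(1, 2)) = Pow(Add(-498, -30513), Rational(1, 2)) = Pow(-31011, Rational(1, 2)) = Mul(I, Pow(31011, Rational(1, 2))) ≈ Mul(176.10, I))
Function('J')(H) = Add(318, Mul(-1, H))
Add(u, Function('J')(Add(211, -19))) = Add(Mul(I, Pow(31011, Rational(1, 2))), Add(318, Mul(-1, Add(211, -19)))) = Add(Mul(I, Pow(31011, Rational(1, 2))), Add(318, Mul(-1, 192))) = Add(Mul(I, Pow(31011, Rational(1, 2))), Add(318, -192)) = Add(Mul(I, Pow(31011, Rational(1, 2))), 126) = Add(126, Mul(I, Pow(31011, Rational(1, 2))))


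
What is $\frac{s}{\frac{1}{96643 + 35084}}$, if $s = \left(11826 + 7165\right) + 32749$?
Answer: $6815554980$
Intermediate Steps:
$s = 51740$ ($s = 18991 + 32749 = 51740$)
$\frac{s}{\frac{1}{96643 + 35084}} = \frac{51740}{\frac{1}{96643 + 35084}} = \frac{51740}{\frac{1}{131727}} = 51740 \frac{1}{\frac{1}{131727}} = 51740 \cdot 131727 = 6815554980$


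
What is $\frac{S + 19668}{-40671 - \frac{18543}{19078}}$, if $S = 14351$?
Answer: $- \frac{649014482}{775939881} \approx -0.83642$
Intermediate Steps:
$\frac{S + 19668}{-40671 - \frac{18543}{19078}} = \frac{14351 + 19668}{-40671 - \frac{18543}{19078}} = \frac{34019}{-40671 - \frac{18543}{19078}} = \frac{34019}{- \frac{775939881}{19078}} = 34019 \left(- \frac{19078}{775939881}\right) = - \frac{649014482}{775939881}$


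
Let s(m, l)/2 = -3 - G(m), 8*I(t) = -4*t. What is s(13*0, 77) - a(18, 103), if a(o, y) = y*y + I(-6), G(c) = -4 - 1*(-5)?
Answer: -10620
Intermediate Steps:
G(c) = 1 (G(c) = -4 + 5 = 1)
I(t) = -t/2 (I(t) = (-4*t)/8 = -t/2)
a(o, y) = 3 + y**2 (a(o, y) = y*y - 1/2*(-6) = y**2 + 3 = 3 + y**2)
s(m, l) = -8 (s(m, l) = 2*(-3 - 1*1) = 2*(-3 - 1) = 2*(-4) = -8)
s(13*0, 77) - a(18, 103) = -8 - (3 + 103**2) = -8 - (3 + 10609) = -8 - 1*10612 = -8 - 10612 = -10620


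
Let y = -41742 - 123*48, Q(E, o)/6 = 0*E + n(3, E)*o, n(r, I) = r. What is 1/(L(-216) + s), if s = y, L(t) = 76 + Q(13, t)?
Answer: -1/51458 ≈ -1.9433e-5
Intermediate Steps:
Q(E, o) = 18*o (Q(E, o) = 6*(0*E + 3*o) = 6*(0 + 3*o) = 6*(3*o) = 18*o)
L(t) = 76 + 18*t
y = -47646 (y = -41742 - 5904 = -47646)
s = -47646
1/(L(-216) + s) = 1/((76 + 18*(-216)) - 47646) = 1/((76 - 3888) - 47646) = 1/(-3812 - 47646) = 1/(-51458) = -1/51458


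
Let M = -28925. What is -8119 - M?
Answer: 20806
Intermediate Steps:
-8119 - M = -8119 - 1*(-28925) = -8119 + 28925 = 20806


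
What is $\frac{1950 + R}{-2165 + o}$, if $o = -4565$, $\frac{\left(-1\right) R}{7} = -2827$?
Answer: $- \frac{21739}{6730} \approx -3.2302$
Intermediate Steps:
$R = 19789$ ($R = \left(-7\right) \left(-2827\right) = 19789$)
$\frac{1950 + R}{-2165 + o} = \frac{1950 + 19789}{-2165 - 4565} = \frac{21739}{-6730} = 21739 \left(- \frac{1}{6730}\right) = - \frac{21739}{6730}$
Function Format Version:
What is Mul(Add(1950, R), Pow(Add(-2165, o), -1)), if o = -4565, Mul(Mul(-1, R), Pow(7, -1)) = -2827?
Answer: Rational(-21739, 6730) ≈ -3.2302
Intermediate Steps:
R = 19789 (R = Mul(-7, -2827) = 19789)
Mul(Add(1950, R), Pow(Add(-2165, o), -1)) = Mul(Add(1950, 19789), Pow(Add(-2165, -4565), -1)) = Mul(21739, Pow(-6730, -1)) = Mul(21739, Rational(-1, 6730)) = Rational(-21739, 6730)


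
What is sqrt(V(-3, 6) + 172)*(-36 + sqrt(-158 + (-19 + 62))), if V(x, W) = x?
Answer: -468 + 13*I*sqrt(115) ≈ -468.0 + 139.41*I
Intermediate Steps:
sqrt(V(-3, 6) + 172)*(-36 + sqrt(-158 + (-19 + 62))) = sqrt(-3 + 172)*(-36 + sqrt(-158 + (-19 + 62))) = sqrt(169)*(-36 + sqrt(-158 + 43)) = 13*(-36 + sqrt(-115)) = 13*(-36 + I*sqrt(115)) = -468 + 13*I*sqrt(115)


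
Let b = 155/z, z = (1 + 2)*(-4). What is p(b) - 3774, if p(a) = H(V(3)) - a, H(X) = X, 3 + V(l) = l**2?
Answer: -45061/12 ≈ -3755.1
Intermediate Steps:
V(l) = -3 + l**2
z = -12 (z = 3*(-4) = -12)
b = -155/12 (b = 155/(-12) = 155*(-1/12) = -155/12 ≈ -12.917)
p(a) = 6 - a (p(a) = (-3 + 3**2) - a = (-3 + 9) - a = 6 - a)
p(b) - 3774 = (6 - 1*(-155/12)) - 3774 = (6 + 155/12) - 3774 = 227/12 - 3774 = -45061/12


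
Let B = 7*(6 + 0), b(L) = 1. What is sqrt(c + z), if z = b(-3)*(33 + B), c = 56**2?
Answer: 13*sqrt(19) ≈ 56.666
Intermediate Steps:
B = 42 (B = 7*6 = 42)
c = 3136
z = 75 (z = 1*(33 + 42) = 1*75 = 75)
sqrt(c + z) = sqrt(3136 + 75) = sqrt(3211) = 13*sqrt(19)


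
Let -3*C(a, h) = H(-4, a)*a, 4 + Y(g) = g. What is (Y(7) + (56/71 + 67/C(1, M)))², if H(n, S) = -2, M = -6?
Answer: 219306481/20164 ≈ 10876.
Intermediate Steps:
Y(g) = -4 + g
C(a, h) = 2*a/3 (C(a, h) = -(-2)*a/3 = 2*a/3)
(Y(7) + (56/71 + 67/C(1, M)))² = ((-4 + 7) + (56/71 + 67/(((⅔)*1))))² = (3 + (56*(1/71) + 67/(⅔)))² = (3 + (56/71 + 67*(3/2)))² = (3 + (56/71 + 201/2))² = (3 + 14383/142)² = (14809/142)² = 219306481/20164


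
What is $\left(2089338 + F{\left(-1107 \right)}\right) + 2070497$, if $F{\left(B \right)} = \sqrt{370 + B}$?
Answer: $4159835 + i \sqrt{737} \approx 4.1598 \cdot 10^{6} + 27.148 i$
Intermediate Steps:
$\left(2089338 + F{\left(-1107 \right)}\right) + 2070497 = \left(2089338 + \sqrt{370 - 1107}\right) + 2070497 = \left(2089338 + \sqrt{-737}\right) + 2070497 = \left(2089338 + i \sqrt{737}\right) + 2070497 = 4159835 + i \sqrt{737}$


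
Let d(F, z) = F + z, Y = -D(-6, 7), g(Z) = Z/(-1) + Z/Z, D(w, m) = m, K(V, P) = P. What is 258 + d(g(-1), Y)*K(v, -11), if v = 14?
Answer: 313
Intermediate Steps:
g(Z) = 1 - Z (g(Z) = Z*(-1) + 1 = -Z + 1 = 1 - Z)
Y = -7 (Y = -1*7 = -7)
258 + d(g(-1), Y)*K(v, -11) = 258 + ((1 - 1*(-1)) - 7)*(-11) = 258 + ((1 + 1) - 7)*(-11) = 258 + (2 - 7)*(-11) = 258 - 5*(-11) = 258 + 55 = 313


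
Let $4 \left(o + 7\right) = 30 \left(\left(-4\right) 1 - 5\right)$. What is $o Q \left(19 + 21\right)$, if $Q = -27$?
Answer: $80460$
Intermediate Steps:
$o = - \frac{149}{2}$ ($o = -7 + \frac{30 \left(\left(-4\right) 1 - 5\right)}{4} = -7 + \frac{30 \left(-4 - 5\right)}{4} = -7 + \frac{30 \left(-9\right)}{4} = -7 + \frac{1}{4} \left(-270\right) = -7 - \frac{135}{2} = - \frac{149}{2} \approx -74.5$)
$o Q \left(19 + 21\right) = - \frac{149 \left(- 27 \left(19 + 21\right)\right)}{2} = - \frac{149 \left(\left(-27\right) 40\right)}{2} = \left(- \frac{149}{2}\right) \left(-1080\right) = 80460$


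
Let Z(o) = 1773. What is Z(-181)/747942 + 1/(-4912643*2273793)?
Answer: 6601666959305995/2784920467605029286 ≈ 0.0023705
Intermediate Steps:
Z(-181)/747942 + 1/(-4912643*2273793) = 1773/747942 + 1/(-4912643*2273793) = 1773*(1/747942) - 1/4912643*1/2273793 = 591/249314 - 1/11170333264899 = 6601666959305995/2784920467605029286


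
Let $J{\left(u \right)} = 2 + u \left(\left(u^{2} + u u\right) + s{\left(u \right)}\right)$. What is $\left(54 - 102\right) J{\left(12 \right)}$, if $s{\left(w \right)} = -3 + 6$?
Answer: $-167712$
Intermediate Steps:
$s{\left(w \right)} = 3$
$J{\left(u \right)} = 2 + u \left(3 + 2 u^{2}\right)$ ($J{\left(u \right)} = 2 + u \left(\left(u^{2} + u u\right) + 3\right) = 2 + u \left(\left(u^{2} + u^{2}\right) + 3\right) = 2 + u \left(2 u^{2} + 3\right) = 2 + u \left(3 + 2 u^{2}\right)$)
$\left(54 - 102\right) J{\left(12 \right)} = \left(54 - 102\right) \left(2 + 2 \cdot 12^{3} + 3 \cdot 12\right) = - 48 \left(2 + 2 \cdot 1728 + 36\right) = - 48 \left(2 + 3456 + 36\right) = \left(-48\right) 3494 = -167712$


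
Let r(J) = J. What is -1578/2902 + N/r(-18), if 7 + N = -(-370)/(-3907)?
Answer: -15266945/102043026 ≈ -0.14961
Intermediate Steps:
N = -27719/3907 (N = -7 - (-370)/(-3907) = -7 - (-370)*(-1)/3907 = -7 - 1*370/3907 = -7 - 370/3907 = -27719/3907 ≈ -7.0947)
-1578/2902 + N/r(-18) = -1578/2902 - 27719/3907/(-18) = -1578*1/2902 - 27719/3907*(-1/18) = -789/1451 + 27719/70326 = -15266945/102043026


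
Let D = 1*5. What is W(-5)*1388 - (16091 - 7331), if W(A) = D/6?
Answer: -22810/3 ≈ -7603.3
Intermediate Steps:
D = 5
W(A) = ⅚ (W(A) = 5/6 = 5*(⅙) = ⅚)
W(-5)*1388 - (16091 - 7331) = (⅚)*1388 - (16091 - 7331) = 3470/3 - 1*8760 = 3470/3 - 8760 = -22810/3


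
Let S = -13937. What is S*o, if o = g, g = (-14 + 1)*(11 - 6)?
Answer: 905905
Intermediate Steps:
g = -65 (g = -13*5 = -65)
o = -65
S*o = -13937*(-65) = 905905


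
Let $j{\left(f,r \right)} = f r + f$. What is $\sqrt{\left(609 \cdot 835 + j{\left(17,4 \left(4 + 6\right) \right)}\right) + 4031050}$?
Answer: $\sqrt{4540262} \approx 2130.8$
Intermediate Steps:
$j{\left(f,r \right)} = f + f r$
$\sqrt{\left(609 \cdot 835 + j{\left(17,4 \left(4 + 6\right) \right)}\right) + 4031050} = \sqrt{\left(609 \cdot 835 + 17 \left(1 + 4 \left(4 + 6\right)\right)\right) + 4031050} = \sqrt{\left(508515 + 17 \left(1 + 4 \cdot 10\right)\right) + 4031050} = \sqrt{\left(508515 + 17 \left(1 + 40\right)\right) + 4031050} = \sqrt{\left(508515 + 17 \cdot 41\right) + 4031050} = \sqrt{\left(508515 + 697\right) + 4031050} = \sqrt{509212 + 4031050} = \sqrt{4540262}$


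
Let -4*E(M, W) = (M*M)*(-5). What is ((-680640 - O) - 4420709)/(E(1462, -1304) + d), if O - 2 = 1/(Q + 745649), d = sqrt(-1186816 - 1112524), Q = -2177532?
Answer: -1301086703138692484/681437344457904553 + 4869691849288*I*sqrt(574835)/3407186722289522765 ≈ -1.9093 + 0.0010836*I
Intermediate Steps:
E(M, W) = 5*M**2/4 (E(M, W) = -M*M*(-5)/4 = -M**2*(-5)/4 = -(-5)*M**2/4 = 5*M**2/4)
d = 2*I*sqrt(574835) (d = sqrt(-2299340) = 2*I*sqrt(574835) ≈ 1516.4*I)
O = 2863765/1431883 (O = 2 + 1/(-2177532 + 745649) = 2 + 1/(-1431883) = 2 - 1/1431883 = 2863765/1431883 ≈ 2.0000)
((-680640 - O) - 4420709)/(E(1462, -1304) + d) = ((-680640 - 1*2863765/1431883) - 4420709)/((5/4)*1462**2 + 2*I*sqrt(574835)) = ((-680640 - 2863765/1431883) - 4420709)/((5/4)*2137444 + 2*I*sqrt(574835)) = (-974599708885/1431883 - 4420709)/(2671805 + 2*I*sqrt(574835)) = -7304537773932/(1431883*(2671805 + 2*I*sqrt(574835)))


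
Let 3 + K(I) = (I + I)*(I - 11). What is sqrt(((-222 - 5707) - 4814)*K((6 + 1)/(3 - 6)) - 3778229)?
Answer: 4*I*sqrt(2483130)/3 ≈ 2101.1*I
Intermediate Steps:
K(I) = -3 + 2*I*(-11 + I) (K(I) = -3 + (I + I)*(I - 11) = -3 + (2*I)*(-11 + I) = -3 + 2*I*(-11 + I))
sqrt(((-222 - 5707) - 4814)*K((6 + 1)/(3 - 6)) - 3778229) = sqrt(((-222 - 5707) - 4814)*(-3 - 22*(6 + 1)/(3 - 6) + 2*((6 + 1)/(3 - 6))**2) - 3778229) = sqrt((-5929 - 4814)*(-3 - 154/(-3) + 2*(7/(-3))**2) - 3778229) = sqrt(-10743*(-3 - 154*(-1)/3 + 2*(7*(-1/3))**2) - 3778229) = sqrt(-10743*(-3 - 22*(-7/3) + 2*(-7/3)**2) - 3778229) = sqrt(-10743*(-3 + 154/3 + 2*(49/9)) - 3778229) = sqrt(-10743*(-3 + 154/3 + 98/9) - 3778229) = sqrt(-10743*533/9 - 3778229) = sqrt(-1908673/3 - 3778229) = sqrt(-13243360/3) = 4*I*sqrt(2483130)/3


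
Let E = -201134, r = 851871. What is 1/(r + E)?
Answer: 1/650737 ≈ 1.5367e-6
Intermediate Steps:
1/(r + E) = 1/(851871 - 201134) = 1/650737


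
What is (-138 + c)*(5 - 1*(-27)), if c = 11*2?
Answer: -3712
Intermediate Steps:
c = 22
(-138 + c)*(5 - 1*(-27)) = (-138 + 22)*(5 - 1*(-27)) = -116*(5 + 27) = -116*32 = -3712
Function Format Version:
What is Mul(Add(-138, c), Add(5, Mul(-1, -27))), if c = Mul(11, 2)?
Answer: -3712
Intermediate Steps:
c = 22
Mul(Add(-138, c), Add(5, Mul(-1, -27))) = Mul(Add(-138, 22), Add(5, Mul(-1, -27))) = Mul(-116, Add(5, 27)) = Mul(-116, 32) = -3712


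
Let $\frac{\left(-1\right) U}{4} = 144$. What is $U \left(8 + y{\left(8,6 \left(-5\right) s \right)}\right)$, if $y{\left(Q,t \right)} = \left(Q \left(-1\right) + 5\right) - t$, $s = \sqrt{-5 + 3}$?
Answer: $-2880 - 17280 i \sqrt{2} \approx -2880.0 - 24438.0 i$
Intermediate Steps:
$U = -576$ ($U = \left(-4\right) 144 = -576$)
$s = i \sqrt{2}$ ($s = \sqrt{-2} = i \sqrt{2} \approx 1.4142 i$)
$y{\left(Q,t \right)} = 5 - Q - t$ ($y{\left(Q,t \right)} = \left(- Q + 5\right) - t = \left(5 - Q\right) - t = 5 - Q - t$)
$U \left(8 + y{\left(8,6 \left(-5\right) s \right)}\right) = - 576 \left(8 - \left(3 + 6 \left(-5\right) i \sqrt{2}\right)\right) = - 576 \left(8 - \left(3 - 30 i \sqrt{2}\right)\right) = - 576 \left(5 + 30 i \sqrt{2}\right) = -2880 - 17280 i \sqrt{2}$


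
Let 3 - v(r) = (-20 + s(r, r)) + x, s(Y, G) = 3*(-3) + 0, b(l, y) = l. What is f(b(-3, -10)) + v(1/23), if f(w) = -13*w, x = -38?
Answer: 109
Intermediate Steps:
s(Y, G) = -9 (s(Y, G) = -9 + 0 = -9)
v(r) = 70 (v(r) = 3 - ((-20 - 9) - 38) = 3 - (-29 - 38) = 3 - 1*(-67) = 3 + 67 = 70)
f(b(-3, -10)) + v(1/23) = -13*(-3) + 70 = 39 + 70 = 109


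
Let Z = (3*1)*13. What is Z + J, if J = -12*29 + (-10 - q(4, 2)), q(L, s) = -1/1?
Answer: -318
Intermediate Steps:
q(L, s) = -1 (q(L, s) = -1*1 = -1)
J = -357 (J = -12*29 + (-10 - 1*(-1)) = -348 + (-10 + 1) = -348 - 9 = -357)
Z = 39 (Z = 3*13 = 39)
Z + J = 39 - 357 = -318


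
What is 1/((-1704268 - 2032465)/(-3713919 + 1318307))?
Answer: 2395612/3736733 ≈ 0.64110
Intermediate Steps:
1/((-1704268 - 2032465)/(-3713919 + 1318307)) = 1/(-3736733/(-2395612)) = 1/(-3736733*(-1/2395612)) = 1/(3736733/2395612) = 2395612/3736733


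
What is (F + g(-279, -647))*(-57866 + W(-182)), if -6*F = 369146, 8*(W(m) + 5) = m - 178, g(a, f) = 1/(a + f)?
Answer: 4949345015758/1389 ≈ 3.5632e+9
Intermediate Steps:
W(m) = -109/4 + m/8 (W(m) = -5 + (m - 178)/8 = -5 + (-178 + m)/8 = -5 + (-89/4 + m/8) = -109/4 + m/8)
F = -184573/3 (F = -⅙*369146 = -184573/3 ≈ -61524.)
(F + g(-279, -647))*(-57866 + W(-182)) = (-184573/3 + 1/(-279 - 647))*(-57866 + (-109/4 + (⅛)*(-182))) = (-184573/3 + 1/(-926))*(-57866 + (-109/4 - 91/4)) = (-184573/3 - 1/926)*(-57866 - 50) = -170914601/2778*(-57916) = 4949345015758/1389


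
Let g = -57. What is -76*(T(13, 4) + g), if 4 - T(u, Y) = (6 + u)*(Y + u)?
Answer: 28576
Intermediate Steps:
T(u, Y) = 4 - (6 + u)*(Y + u)
-76*(T(13, 4) + g) = -76*((4 - 1*13² - 6*4 - 6*13 - 1*4*13) - 57) = -76*((4 - 1*169 - 24 - 78 - 52) - 57) = -76*((4 - 169 - 24 - 78 - 52) - 57) = -76*(-319 - 57) = -76*(-376) = 28576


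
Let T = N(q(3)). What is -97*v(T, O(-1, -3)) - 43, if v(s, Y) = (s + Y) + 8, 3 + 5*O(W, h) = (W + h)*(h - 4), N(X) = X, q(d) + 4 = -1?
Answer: -819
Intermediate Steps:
q(d) = -5 (q(d) = -4 - 1 = -5)
O(W, h) = -⅗ + (-4 + h)*(W + h)/5 (O(W, h) = -⅗ + ((W + h)*(h - 4))/5 = -⅗ + ((W + h)*(-4 + h))/5 = -⅗ + ((-4 + h)*(W + h))/5 = -⅗ + (-4 + h)*(W + h)/5)
T = -5
v(s, Y) = 8 + Y + s (v(s, Y) = (Y + s) + 8 = 8 + Y + s)
-97*v(T, O(-1, -3)) - 43 = -97*(8 + (-⅗ - ⅘*(-1) - ⅘*(-3) + (⅕)*(-3)² + (⅕)*(-1)*(-3)) - 5) - 43 = -97*(8 + (-⅗ + ⅘ + 12/5 + (⅕)*9 + ⅗) - 5) - 43 = -97*(8 + (-⅗ + ⅘ + 12/5 + 9/5 + ⅗) - 5) - 43 = -97*(8 + 5 - 5) - 43 = -97*8 - 43 = -776 - 43 = -819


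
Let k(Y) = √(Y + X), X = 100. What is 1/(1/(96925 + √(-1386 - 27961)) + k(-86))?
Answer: (96925 + I*√29347)/(1 + √14*(96925 + I*√29347)) ≈ 0.26726 + 1.3024e-9*I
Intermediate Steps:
k(Y) = √(100 + Y) (k(Y) = √(Y + 100) = √(100 + Y))
1/(1/(96925 + √(-1386 - 27961)) + k(-86)) = 1/(1/(96925 + √(-1386 - 27961)) + √(100 - 86)) = 1/(1/(96925 + √(-29347)) + √14) = 1/(1/(96925 + I*√29347) + √14) = 1/(√14 + 1/(96925 + I*√29347))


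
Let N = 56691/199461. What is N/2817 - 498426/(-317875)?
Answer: 31119381939443/19845347262375 ≈ 1.5681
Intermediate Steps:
N = 18897/66487 (N = 56691*(1/199461) = 18897/66487 ≈ 0.28422)
N/2817 - 498426/(-317875) = (18897/66487)/2817 - 498426/(-317875) = (18897/66487)*(1/2817) - 498426*(-1/317875) = 6299/62431293 + 498426/317875 = 31119381939443/19845347262375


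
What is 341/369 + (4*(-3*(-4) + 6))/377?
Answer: 155125/139113 ≈ 1.1151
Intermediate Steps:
341/369 + (4*(-3*(-4) + 6))/377 = 341*(1/369) + (4*(12 + 6))*(1/377) = 341/369 + (4*18)*(1/377) = 341/369 + 72*(1/377) = 341/369 + 72/377 = 155125/139113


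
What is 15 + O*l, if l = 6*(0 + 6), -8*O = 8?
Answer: -21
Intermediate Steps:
O = -1 (O = -⅛*8 = -1)
l = 36 (l = 6*6 = 36)
15 + O*l = 15 - 1*36 = 15 - 36 = -21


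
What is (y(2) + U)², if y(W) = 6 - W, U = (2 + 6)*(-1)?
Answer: 16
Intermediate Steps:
U = -8 (U = 8*(-1) = -8)
(y(2) + U)² = ((6 - 1*2) - 8)² = ((6 - 2) - 8)² = (4 - 8)² = (-4)² = 16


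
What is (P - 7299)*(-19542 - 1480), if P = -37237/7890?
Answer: 605710533317/3945 ≈ 1.5354e+8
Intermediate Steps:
P = -37237/7890 (P = -37237*1/7890 = -37237/7890 ≈ -4.7195)
(P - 7299)*(-19542 - 1480) = (-37237/7890 - 7299)*(-19542 - 1480) = -57626347/7890*(-21022) = 605710533317/3945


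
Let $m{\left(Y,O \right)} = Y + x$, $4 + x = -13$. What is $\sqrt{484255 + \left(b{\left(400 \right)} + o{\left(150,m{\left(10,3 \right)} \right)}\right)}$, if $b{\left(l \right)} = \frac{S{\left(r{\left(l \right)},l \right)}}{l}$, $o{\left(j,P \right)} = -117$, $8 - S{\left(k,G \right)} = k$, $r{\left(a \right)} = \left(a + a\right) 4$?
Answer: $\frac{\sqrt{48413002}}{10} \approx 695.79$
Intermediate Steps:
$r{\left(a \right)} = 8 a$ ($r{\left(a \right)} = 2 a 4 = 8 a$)
$x = -17$ ($x = -4 - 13 = -17$)
$S{\left(k,G \right)} = 8 - k$
$m{\left(Y,O \right)} = -17 + Y$ ($m{\left(Y,O \right)} = Y - 17 = -17 + Y$)
$b{\left(l \right)} = \frac{8 - 8 l}{l}$
$\sqrt{484255 + \left(b{\left(400 \right)} + o{\left(150,m{\left(10,3 \right)} \right)}\right)} = \sqrt{484255 - \left(125 - \frac{1}{50}\right)} = \sqrt{484255 + \left(\left(-8 + 8 \cdot \frac{1}{400}\right) - 117\right)} = \sqrt{484255 + \left(\left(-8 + \frac{1}{50}\right) - 117\right)} = \sqrt{484255 - \frac{6249}{50}} = \sqrt{\frac{24206501}{50}} = \frac{\sqrt{48413002}}{10}$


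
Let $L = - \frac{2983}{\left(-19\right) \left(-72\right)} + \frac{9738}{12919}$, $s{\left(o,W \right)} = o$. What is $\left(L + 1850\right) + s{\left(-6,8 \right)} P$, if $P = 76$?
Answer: $\frac{1295327045}{930168} \approx 1392.6$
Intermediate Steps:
$L = - \frac{1327147}{930168}$ ($L = - \frac{2983}{1368} + 9738 \cdot \frac{1}{12919} = \left(-2983\right) \frac{1}{1368} + \frac{9738}{12919} = - \frac{157}{72} + \frac{9738}{12919} = - \frac{1327147}{930168} \approx -1.4268$)
$\left(L + 1850\right) + s{\left(-6,8 \right)} P = \left(- \frac{1327147}{930168} + 1850\right) - 456 = \frac{1719483653}{930168} - 456 = \frac{1295327045}{930168}$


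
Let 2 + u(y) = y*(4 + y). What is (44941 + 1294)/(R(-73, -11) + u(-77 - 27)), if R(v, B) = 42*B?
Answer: 46235/9936 ≈ 4.6533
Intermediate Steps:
u(y) = -2 + y*(4 + y)
(44941 + 1294)/(R(-73, -11) + u(-77 - 27)) = (44941 + 1294)/(42*(-11) + (-2 + (-77 - 27)² + 4*(-77 - 27))) = 46235/(-462 + (-2 + (-104)² + 4*(-104))) = 46235/(-462 + (-2 + 10816 - 416)) = 46235/(-462 + 10398) = 46235/9936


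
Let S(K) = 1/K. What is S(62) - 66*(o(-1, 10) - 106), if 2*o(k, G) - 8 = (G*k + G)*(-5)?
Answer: 417385/62 ≈ 6732.0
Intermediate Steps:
o(k, G) = 4 - 5*G/2 - 5*G*k/2 (o(k, G) = 4 + ((G*k + G)*(-5))/2 = 4 + ((G + G*k)*(-5))/2 = 4 + (-5*G - 5*G*k)/2 = 4 + (-5*G/2 - 5*G*k/2) = 4 - 5*G/2 - 5*G*k/2)
S(62) - 66*(o(-1, 10) - 106) = 1/62 - 66*((4 - 5/2*10 - 5/2*10*(-1)) - 106) = 1/62 - 66*((4 - 25 + 25) - 106) = 1/62 - 66*(4 - 106) = 1/62 - 66*(-102) = 1/62 - 1*(-6732) = 1/62 + 6732 = 417385/62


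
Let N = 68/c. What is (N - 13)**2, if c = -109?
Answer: 2205225/11881 ≈ 185.61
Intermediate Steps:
N = -68/109 (N = 68/(-109) = 68*(-1/109) = -68/109 ≈ -0.62385)
(N - 13)**2 = (-68/109 - 13)**2 = (-1485/109)**2 = 2205225/11881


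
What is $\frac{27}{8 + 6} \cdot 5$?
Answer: $\frac{135}{14} \approx 9.6429$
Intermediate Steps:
$\frac{27}{8 + 6} \cdot 5 = \frac{27}{14} \cdot 5 = \frac{135}{14}$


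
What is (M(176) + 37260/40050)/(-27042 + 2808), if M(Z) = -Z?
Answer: 38953/5392065 ≈ 0.0072241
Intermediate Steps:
(M(176) + 37260/40050)/(-27042 + 2808) = (-1*176 + 37260/40050)/(-27042 + 2808) = (-176 + 37260*(1/40050))/(-24234) = (-176 + 414/445)*(-1/24234) = -77906/445*(-1/24234) = 38953/5392065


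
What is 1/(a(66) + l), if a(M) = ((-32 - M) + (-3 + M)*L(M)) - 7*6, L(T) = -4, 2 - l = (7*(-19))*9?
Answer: 1/807 ≈ 0.0012392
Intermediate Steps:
l = 1199 (l = 2 - 7*(-19)*9 = 2 - (-133)*9 = 2 - 1*(-1197) = 2 + 1197 = 1199)
a(M) = -62 - 5*M (a(M) = ((-32 - M) + (-3 + M)*(-4)) - 7*6 = ((-32 - M) + (12 - 4*M)) - 42 = (-20 - 5*M) - 42 = -62 - 5*M)
1/(a(66) + l) = 1/((-62 - 5*66) + 1199) = 1/((-62 - 330) + 1199) = 1/(-392 + 1199) = 1/807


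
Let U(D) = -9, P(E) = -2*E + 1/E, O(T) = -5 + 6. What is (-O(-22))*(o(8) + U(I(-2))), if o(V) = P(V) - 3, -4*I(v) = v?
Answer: 223/8 ≈ 27.875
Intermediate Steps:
I(v) = -v/4
O(T) = 1
P(E) = 1/E - 2*E
o(V) = -3 + 1/V - 2*V (o(V) = (1/V - 2*V) - 3 = -3 + 1/V - 2*V)
(-O(-22))*(o(8) + U(I(-2))) = (-1*1)*((-3 + 1/8 - 2*8) - 9) = -((-3 + 1/8 - 16) - 9) = -(-151/8 - 9) = -1*(-223/8) = 223/8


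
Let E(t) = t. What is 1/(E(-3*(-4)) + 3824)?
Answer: 1/3836 ≈ 0.00026069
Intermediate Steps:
1/(E(-3*(-4)) + 3824) = 1/(-3*(-4) + 3824) = 1/(12 + 3824) = 1/3836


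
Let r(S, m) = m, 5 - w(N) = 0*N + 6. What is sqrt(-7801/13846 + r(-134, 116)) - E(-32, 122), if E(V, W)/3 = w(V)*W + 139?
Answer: -51 + sqrt(22130546410)/13846 ≈ -40.256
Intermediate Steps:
w(N) = -1 (w(N) = 5 - (0*N + 6) = 5 - (0 + 6) = 5 - 1*6 = 5 - 6 = -1)
E(V, W) = 417 - 3*W (E(V, W) = 3*(-W + 139) = 3*(139 - W) = 417 - 3*W)
sqrt(-7801/13846 + r(-134, 116)) - E(-32, 122) = sqrt(-7801/13846 + 116) - (417 - 3*122) = sqrt(-7801*1/13846 + 116) - (417 - 366) = sqrt(-7801/13846 + 116) - 1*51 = sqrt(1598335/13846) - 51 = sqrt(22130546410)/13846 - 51 = -51 + sqrt(22130546410)/13846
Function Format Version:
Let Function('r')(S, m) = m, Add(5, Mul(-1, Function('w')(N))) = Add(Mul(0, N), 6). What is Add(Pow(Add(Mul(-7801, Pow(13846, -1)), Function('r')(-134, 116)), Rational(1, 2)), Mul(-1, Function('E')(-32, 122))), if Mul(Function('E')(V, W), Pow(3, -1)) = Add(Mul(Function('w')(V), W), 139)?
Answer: Add(-51, Mul(Rational(1, 13846), Pow(22130546410, Rational(1, 2)))) ≈ -40.256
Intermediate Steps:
Function('w')(N) = -1 (Function('w')(N) = Add(5, Mul(-1, Add(Mul(0, N), 6))) = Add(5, Mul(-1, Add(0, 6))) = Add(5, Mul(-1, 6)) = Add(5, -6) = -1)
Function('E')(V, W) = Add(417, Mul(-3, W)) (Function('E')(V, W) = Mul(3, Add(Mul(-1, W), 139)) = Mul(3, Add(139, Mul(-1, W))) = Add(417, Mul(-3, W)))
Add(Pow(Add(Mul(-7801, Pow(13846, -1)), Function('r')(-134, 116)), Rational(1, 2)), Mul(-1, Function('E')(-32, 122))) = Add(Pow(Add(Mul(-7801, Pow(13846, -1)), 116), Rational(1, 2)), Mul(-1, Add(417, Mul(-3, 122)))) = Add(Pow(Add(Mul(-7801, Rational(1, 13846)), 116), Rational(1, 2)), Mul(-1, Add(417, -366))) = Add(Pow(Add(Rational(-7801, 13846), 116), Rational(1, 2)), Mul(-1, 51)) = Add(Pow(Rational(1598335, 13846), Rational(1, 2)), -51) = Add(Mul(Rational(1, 13846), Pow(22130546410, Rational(1, 2))), -51) = Add(-51, Mul(Rational(1, 13846), Pow(22130546410, Rational(1, 2))))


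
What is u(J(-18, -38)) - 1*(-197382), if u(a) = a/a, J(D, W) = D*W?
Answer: 197383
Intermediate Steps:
u(a) = 1
u(J(-18, -38)) - 1*(-197382) = 1 - 1*(-197382) = 1 + 197382 = 197383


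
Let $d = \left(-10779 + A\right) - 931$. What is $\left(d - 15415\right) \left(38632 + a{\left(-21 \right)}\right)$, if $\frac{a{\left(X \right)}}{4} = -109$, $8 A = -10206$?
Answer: $-1084795047$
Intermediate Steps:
$A = - \frac{5103}{4}$ ($A = \frac{1}{8} \left(-10206\right) = - \frac{5103}{4} \approx -1275.8$)
$a{\left(X \right)} = -436$ ($a{\left(X \right)} = 4 \left(-109\right) = -436$)
$d = - \frac{51943}{4}$ ($d = \left(-10779 - \frac{5103}{4}\right) - 931 = - \frac{48219}{4} - 931 = - \frac{51943}{4} \approx -12986.0$)
$\left(d - 15415\right) \left(38632 + a{\left(-21 \right)}\right) = \left(- \frac{51943}{4} - 15415\right) \left(38632 - 436\right) = \left(- \frac{113603}{4}\right) 38196 = -1084795047$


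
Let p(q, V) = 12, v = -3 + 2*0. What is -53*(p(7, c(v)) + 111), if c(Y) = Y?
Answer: -6519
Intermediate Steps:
v = -3 (v = -3 + 0 = -3)
-53*(p(7, c(v)) + 111) = -53*(12 + 111) = -53*123 = -6519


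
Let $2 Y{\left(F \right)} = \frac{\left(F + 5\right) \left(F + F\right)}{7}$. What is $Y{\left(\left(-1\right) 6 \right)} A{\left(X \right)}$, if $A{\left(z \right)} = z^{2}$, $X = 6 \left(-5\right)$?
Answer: $\frac{5400}{7} \approx 771.43$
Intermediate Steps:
$X = -30$
$Y{\left(F \right)} = \frac{F \left(5 + F\right)}{7}$ ($Y{\left(F \right)} = \frac{\left(F + 5\right) \left(F + F\right) \frac{1}{7}}{2} = \frac{\left(5 + F\right) 2 F \frac{1}{7}}{2} = \frac{2 F \left(5 + F\right) \frac{1}{7}}{2} = \frac{\frac{2}{7} F \left(5 + F\right)}{2} = \frac{F \left(5 + F\right)}{7}$)
$Y{\left(\left(-1\right) 6 \right)} A{\left(X \right)} = \frac{\left(-1\right) 6 \left(5 - 6\right)}{7} \left(-30\right)^{2} = \frac{1}{7} \left(-6\right) \left(5 - 6\right) 900 = \frac{1}{7} \left(-6\right) \left(-1\right) 900 = \frac{6}{7} \cdot 900 = \frac{5400}{7}$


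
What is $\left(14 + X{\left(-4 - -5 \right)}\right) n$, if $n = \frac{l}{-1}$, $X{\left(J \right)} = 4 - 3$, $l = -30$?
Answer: $450$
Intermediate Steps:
$X{\left(J \right)} = 1$ ($X{\left(J \right)} = 4 - 3 = 1$)
$n = 30$ ($n = - \frac{30}{-1} = \left(-30\right) \left(-1\right) = 30$)
$\left(14 + X{\left(-4 - -5 \right)}\right) n = \left(14 + 1\right) 30 = 15 \cdot 30 = 450$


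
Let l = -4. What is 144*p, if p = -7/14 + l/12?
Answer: -120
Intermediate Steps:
p = -5/6 (p = -7/14 - 4/12 = -7*1/14 - 4*1/12 = -1/2 - 1/3 = -5/6 ≈ -0.83333)
144*p = 144*(-5/6) = -120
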